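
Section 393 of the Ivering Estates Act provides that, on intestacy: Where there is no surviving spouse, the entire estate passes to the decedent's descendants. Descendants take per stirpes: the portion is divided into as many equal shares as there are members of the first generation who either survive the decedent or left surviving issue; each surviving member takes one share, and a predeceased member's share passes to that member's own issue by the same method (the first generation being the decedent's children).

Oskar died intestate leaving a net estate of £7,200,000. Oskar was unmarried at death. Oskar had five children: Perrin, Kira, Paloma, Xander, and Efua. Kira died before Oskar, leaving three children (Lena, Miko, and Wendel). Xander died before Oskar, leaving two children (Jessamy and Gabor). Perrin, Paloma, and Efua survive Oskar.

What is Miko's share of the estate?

Miko receives £480,000.

The entire £7,200,000 passes to the descendants.
That amount (£7,200,000) is divided into 5 shares of £1,440,000: Perrin, Paloma, and Efua each take £1,440,000; Kira's £1,440,000 share passes to Kira's issue; Xander's £1,440,000 share passes to Xander's issue.
Kira's share (£1,440,000) is divided into 3 shares of £480,000: Lena, Miko, and Wendel each take £480,000.
Xander's share (£1,440,000) is divided into 2 shares of £720,000: Jessamy and Gabor each take £720,000.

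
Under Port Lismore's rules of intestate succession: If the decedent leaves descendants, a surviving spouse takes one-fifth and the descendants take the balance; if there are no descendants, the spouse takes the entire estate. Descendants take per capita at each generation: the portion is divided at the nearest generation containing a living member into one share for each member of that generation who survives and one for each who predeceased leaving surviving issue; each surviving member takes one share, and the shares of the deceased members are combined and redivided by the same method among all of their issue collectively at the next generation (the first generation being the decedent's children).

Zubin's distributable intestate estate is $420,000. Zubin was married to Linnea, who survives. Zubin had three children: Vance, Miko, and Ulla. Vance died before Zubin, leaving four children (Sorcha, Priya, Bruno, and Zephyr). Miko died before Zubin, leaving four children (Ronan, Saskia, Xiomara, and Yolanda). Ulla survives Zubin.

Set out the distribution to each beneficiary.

Linnea: $84,000; Sorcha: $28,000; Priya: $28,000; Bruno: $28,000; Zephyr: $28,000; Ronan: $28,000; Saskia: $28,000; Xiomara: $28,000; Yolanda: $28,000; Ulla: $112,000

Linnea takes one-fifth of $420,000 = $84,000. The remaining $336,000 passes to the descendants.
The descendants' portion ($336,000) is divided at the children's generation into 3 shares of $112,000. Ulla takes $112,000. The 2 shares of the deceased (Vance and Miko) are combined into a pool of $224,000.
That pool ($224,000) is divided at the grandchildren's generation equally among Sorcha, Priya, Bruno, Zephyr, Ronan, Saskia, Xiomara, and Yolanda: $28,000 each.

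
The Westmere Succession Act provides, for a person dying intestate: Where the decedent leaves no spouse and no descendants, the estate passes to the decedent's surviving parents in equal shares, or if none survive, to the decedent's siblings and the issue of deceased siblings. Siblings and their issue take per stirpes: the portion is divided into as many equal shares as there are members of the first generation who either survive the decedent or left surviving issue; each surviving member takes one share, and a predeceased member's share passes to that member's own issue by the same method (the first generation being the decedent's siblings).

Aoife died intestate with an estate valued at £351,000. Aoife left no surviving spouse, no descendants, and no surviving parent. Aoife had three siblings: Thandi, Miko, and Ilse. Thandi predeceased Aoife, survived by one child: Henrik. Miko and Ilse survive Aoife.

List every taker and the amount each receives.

The entire £351,000 passes to the siblings and their issue.
That amount (£351,000) is divided into 3 shares of £117,000: Miko and Ilse each take £117,000; Thandi's £117,000 share passes to Thandi's issue.
Thandi's share (£117,000) passes entirely to Henrik.

Henrik: £117,000; Miko: £117,000; Ilse: £117,000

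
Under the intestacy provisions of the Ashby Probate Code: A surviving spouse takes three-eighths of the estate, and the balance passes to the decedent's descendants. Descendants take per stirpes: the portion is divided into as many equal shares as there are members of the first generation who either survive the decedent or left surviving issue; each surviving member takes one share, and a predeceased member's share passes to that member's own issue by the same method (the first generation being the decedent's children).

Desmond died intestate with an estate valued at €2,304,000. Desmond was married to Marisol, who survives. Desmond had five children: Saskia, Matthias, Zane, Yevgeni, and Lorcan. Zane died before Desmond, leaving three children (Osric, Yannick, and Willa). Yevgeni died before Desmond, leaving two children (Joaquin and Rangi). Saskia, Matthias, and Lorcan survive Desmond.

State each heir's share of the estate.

Marisol: €864,000; Saskia: €288,000; Matthias: €288,000; Osric: €96,000; Yannick: €96,000; Willa: €96,000; Joaquin: €144,000; Rangi: €144,000; Lorcan: €288,000

Marisol takes three-eighths of €2,304,000 = €864,000. The remaining €1,440,000 passes to the descendants.
The descendants' portion (€1,440,000) is divided into 5 shares of €288,000: Saskia, Matthias, and Lorcan each take €288,000; Zane's €288,000 share passes to Zane's issue; Yevgeni's €288,000 share passes to Yevgeni's issue.
Zane's share (€288,000) is divided into 3 shares of €96,000: Osric, Yannick, and Willa each take €96,000.
Yevgeni's share (€288,000) is divided into 2 shares of €144,000: Joaquin and Rangi each take €144,000.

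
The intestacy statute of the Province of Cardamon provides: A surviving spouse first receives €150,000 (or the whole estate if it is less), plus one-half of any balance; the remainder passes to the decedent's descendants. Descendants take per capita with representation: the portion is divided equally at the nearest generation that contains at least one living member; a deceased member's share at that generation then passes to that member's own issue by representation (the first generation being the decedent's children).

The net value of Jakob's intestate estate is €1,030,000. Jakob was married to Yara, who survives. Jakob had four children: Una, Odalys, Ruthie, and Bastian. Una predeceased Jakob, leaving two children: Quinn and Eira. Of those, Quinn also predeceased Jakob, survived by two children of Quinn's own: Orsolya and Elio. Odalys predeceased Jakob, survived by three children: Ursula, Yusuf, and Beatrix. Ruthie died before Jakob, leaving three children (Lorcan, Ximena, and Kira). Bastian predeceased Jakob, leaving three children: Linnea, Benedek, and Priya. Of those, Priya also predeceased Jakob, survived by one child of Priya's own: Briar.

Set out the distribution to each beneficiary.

Yara first takes €150,000, leaving a balance of €880,000. Yara then takes one-half of the balance (€440,000), for a total of €590,000. The remaining €440,000 passes to the descendants.
No child survives, so the initial division is made at the grandchildren's generation.
The descendants' portion (€440,000) is divided into 11 shares of €40,000: Eira, Ursula, Yusuf, Beatrix, Lorcan, Ximena, Kira, Linnea, and Benedek each take €40,000; Quinn's €40,000 share passes to Quinn's issue; Priya's €40,000 share passes to Priya's issue.
Quinn's share (€40,000) is divided into 2 shares of €20,000: Orsolya and Elio each take €20,000.
Priya's share (€40,000) passes entirely to Briar.

Yara: €590,000; Orsolya: €20,000; Elio: €20,000; Eira: €40,000; Ursula: €40,000; Yusuf: €40,000; Beatrix: €40,000; Lorcan: €40,000; Ximena: €40,000; Kira: €40,000; Linnea: €40,000; Benedek: €40,000; Briar: €40,000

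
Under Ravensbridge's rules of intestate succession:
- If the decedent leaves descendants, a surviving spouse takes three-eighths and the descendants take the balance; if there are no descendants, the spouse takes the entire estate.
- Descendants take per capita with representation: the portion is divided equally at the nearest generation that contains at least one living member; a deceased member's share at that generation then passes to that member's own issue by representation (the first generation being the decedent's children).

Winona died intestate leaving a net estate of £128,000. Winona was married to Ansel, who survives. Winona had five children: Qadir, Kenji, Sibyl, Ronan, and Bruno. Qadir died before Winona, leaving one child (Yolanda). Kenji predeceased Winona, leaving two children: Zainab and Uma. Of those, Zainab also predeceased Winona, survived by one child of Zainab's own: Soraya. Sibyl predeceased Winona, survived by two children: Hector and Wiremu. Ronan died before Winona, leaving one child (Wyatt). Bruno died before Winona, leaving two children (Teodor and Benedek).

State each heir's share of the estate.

Ansel takes three-eighths of £128,000 = £48,000. The remaining £80,000 passes to the descendants.
No child survives, so the initial division is made at the grandchildren's generation.
The descendants' portion (£80,000) is divided into 8 shares of £10,000: Yolanda, Uma, Hector, Wiremu, Wyatt, Teodor, and Benedek each take £10,000; Zainab's £10,000 share passes to Zainab's issue.
Zainab's share (£10,000) passes entirely to Soraya.

Ansel: £48,000; Yolanda: £10,000; Soraya: £10,000; Uma: £10,000; Hector: £10,000; Wiremu: £10,000; Wyatt: £10,000; Teodor: £10,000; Benedek: £10,000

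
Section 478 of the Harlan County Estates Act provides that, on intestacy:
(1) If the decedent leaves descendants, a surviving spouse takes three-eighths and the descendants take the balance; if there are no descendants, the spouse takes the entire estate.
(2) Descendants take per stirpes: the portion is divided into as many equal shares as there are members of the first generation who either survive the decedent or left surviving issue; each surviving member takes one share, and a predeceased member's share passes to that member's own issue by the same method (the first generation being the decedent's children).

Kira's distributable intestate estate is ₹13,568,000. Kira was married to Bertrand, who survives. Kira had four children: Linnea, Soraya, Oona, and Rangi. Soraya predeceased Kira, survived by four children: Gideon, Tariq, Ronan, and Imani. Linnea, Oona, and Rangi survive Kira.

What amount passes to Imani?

Bertrand takes three-eighths of ₹13,568,000 = ₹5,088,000. The remaining ₹8,480,000 passes to the descendants.
The descendants' portion (₹8,480,000) is divided into 4 shares of ₹2,120,000: Linnea, Oona, and Rangi each take ₹2,120,000; Soraya's ₹2,120,000 share passes to Soraya's issue.
Soraya's share (₹2,120,000) is divided into 4 shares of ₹530,000: Gideon, Tariq, Ronan, and Imani each take ₹530,000.

Imani receives ₹530,000.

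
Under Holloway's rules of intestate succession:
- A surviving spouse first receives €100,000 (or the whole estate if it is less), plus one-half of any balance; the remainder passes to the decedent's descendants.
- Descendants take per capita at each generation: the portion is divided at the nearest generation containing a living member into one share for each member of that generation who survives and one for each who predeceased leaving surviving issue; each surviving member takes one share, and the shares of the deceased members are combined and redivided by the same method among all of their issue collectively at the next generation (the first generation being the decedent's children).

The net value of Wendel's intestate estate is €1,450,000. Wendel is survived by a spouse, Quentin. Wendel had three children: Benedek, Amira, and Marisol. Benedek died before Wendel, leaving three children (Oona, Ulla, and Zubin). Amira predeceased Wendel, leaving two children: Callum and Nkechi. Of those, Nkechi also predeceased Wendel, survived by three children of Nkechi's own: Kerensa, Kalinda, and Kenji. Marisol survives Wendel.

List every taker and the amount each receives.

Quentin: €775,000; Oona: €90,000; Ulla: €90,000; Zubin: €90,000; Callum: €90,000; Kerensa: €30,000; Kalinda: €30,000; Kenji: €30,000; Marisol: €225,000

Quentin first takes €100,000, leaving a balance of €1,350,000. Quentin then takes one-half of the balance (€675,000), for a total of €775,000. The remaining €675,000 passes to the descendants.
The descendants' portion (€675,000) is divided at the children's generation into 3 shares of €225,000. Marisol takes €225,000. The 2 shares of the deceased (Benedek and Amira) are combined into a pool of €450,000.
That pool (€450,000) is divided at the grandchildren's generation into 5 shares of €90,000. Oona, Ulla, Zubin, and Callum each take €90,000. The remaining share for the deceased Nkechi (€90,000) is carried to the next generation.
That pool (€90,000) is divided at the great-grandchildren's generation equally among Kerensa, Kalinda, and Kenji: €30,000 each.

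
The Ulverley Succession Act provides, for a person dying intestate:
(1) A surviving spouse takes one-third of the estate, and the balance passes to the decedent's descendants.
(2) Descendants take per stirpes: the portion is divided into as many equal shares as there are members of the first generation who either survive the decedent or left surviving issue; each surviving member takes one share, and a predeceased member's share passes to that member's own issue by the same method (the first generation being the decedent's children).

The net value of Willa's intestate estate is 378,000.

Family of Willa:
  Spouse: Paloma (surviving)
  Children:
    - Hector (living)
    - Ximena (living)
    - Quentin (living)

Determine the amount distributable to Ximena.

Ximena receives 84,000.

Paloma takes one-third of 378,000 = 126,000. The remaining 252,000 passes to the descendants.
The descendants' portion (252,000) is divided into 3 shares of 84,000: Hector, Ximena, and Quentin each take 84,000.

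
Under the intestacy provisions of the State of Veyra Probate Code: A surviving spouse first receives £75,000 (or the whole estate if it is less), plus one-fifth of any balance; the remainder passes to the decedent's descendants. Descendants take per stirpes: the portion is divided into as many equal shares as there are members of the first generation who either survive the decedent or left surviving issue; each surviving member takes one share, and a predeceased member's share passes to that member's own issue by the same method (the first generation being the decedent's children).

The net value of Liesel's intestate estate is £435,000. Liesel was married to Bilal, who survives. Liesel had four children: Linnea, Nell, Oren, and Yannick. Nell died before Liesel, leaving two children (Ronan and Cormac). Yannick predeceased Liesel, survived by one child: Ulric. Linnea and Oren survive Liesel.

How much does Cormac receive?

Bilal first takes £75,000, leaving a balance of £360,000. Bilal then takes one-fifth of the balance (£72,000), for a total of £147,000. The remaining £288,000 passes to the descendants.
The descendants' portion (£288,000) is divided into 4 shares of £72,000: Linnea and Oren each take £72,000; Nell's £72,000 share passes to Nell's issue; Yannick's £72,000 share passes to Yannick's issue.
Nell's share (£72,000) is divided into 2 shares of £36,000: Ronan and Cormac each take £36,000.
Yannick's share (£72,000) passes entirely to Ulric.

Cormac receives £36,000.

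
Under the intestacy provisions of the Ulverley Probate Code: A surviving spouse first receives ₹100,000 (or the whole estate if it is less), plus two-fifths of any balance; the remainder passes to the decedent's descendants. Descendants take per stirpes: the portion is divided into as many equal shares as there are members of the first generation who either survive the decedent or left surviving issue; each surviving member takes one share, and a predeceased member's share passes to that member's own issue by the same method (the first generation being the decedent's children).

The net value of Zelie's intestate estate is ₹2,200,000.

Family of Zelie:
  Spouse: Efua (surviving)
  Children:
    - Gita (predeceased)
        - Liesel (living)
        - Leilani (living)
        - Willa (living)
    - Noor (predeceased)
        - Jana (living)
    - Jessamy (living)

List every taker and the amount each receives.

Efua: ₹940,000; Liesel: ₹140,000; Leilani: ₹140,000; Willa: ₹140,000; Jana: ₹420,000; Jessamy: ₹420,000

Efua first takes ₹100,000, leaving a balance of ₹2,100,000. Efua then takes two-fifths of the balance (₹840,000), for a total of ₹940,000. The remaining ₹1,260,000 passes to the descendants.
The descendants' portion (₹1,260,000) is divided into 3 shares of ₹420,000: Jessamy takes ₹420,000; Gita's ₹420,000 share passes to Gita's issue; Noor's ₹420,000 share passes to Noor's issue.
Gita's share (₹420,000) is divided into 3 shares of ₹140,000: Liesel, Leilani, and Willa each take ₹140,000.
Noor's share (₹420,000) passes entirely to Jana.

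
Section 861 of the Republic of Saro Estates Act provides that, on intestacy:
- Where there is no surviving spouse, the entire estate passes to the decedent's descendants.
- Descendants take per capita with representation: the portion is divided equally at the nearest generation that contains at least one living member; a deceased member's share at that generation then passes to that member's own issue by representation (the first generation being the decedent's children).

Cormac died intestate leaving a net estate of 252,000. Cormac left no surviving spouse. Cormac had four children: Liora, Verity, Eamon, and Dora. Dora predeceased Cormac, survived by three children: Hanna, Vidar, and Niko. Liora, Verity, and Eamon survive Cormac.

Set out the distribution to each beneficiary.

The entire 252,000 passes to the descendants.
That amount (252,000) is divided into 4 shares of 63,000: Liora, Verity, and Eamon each take 63,000; Dora's 63,000 share passes to Dora's issue.
Dora's share (63,000) is divided into 3 shares of 21,000: Hanna, Vidar, and Niko each take 21,000.

Liora: 63,000; Verity: 63,000; Eamon: 63,000; Hanna: 21,000; Vidar: 21,000; Niko: 21,000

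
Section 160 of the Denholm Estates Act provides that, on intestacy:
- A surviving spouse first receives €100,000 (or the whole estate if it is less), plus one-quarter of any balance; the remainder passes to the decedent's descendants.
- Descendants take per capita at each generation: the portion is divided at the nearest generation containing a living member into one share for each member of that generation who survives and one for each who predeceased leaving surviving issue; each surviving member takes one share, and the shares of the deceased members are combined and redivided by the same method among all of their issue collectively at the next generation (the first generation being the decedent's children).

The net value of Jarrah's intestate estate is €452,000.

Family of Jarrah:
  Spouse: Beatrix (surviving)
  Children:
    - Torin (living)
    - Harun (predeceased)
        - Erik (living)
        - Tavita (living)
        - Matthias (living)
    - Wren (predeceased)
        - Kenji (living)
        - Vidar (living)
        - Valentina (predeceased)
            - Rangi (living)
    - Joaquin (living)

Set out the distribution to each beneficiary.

Beatrix first takes €100,000, leaving a balance of €352,000. Beatrix then takes one-quarter of the balance (€88,000), for a total of €188,000. The remaining €264,000 passes to the descendants.
The descendants' portion (€264,000) is divided at the children's generation into 4 shares of €66,000. Torin and Joaquin each take €66,000. The 2 shares of the deceased (Harun and Wren) are combined into a pool of €132,000.
That pool (€132,000) is divided at the grandchildren's generation into 6 shares of €22,000. Erik, Tavita, Matthias, Kenji, and Vidar each take €22,000. The remaining share for the deceased Valentina (€22,000) is carried to the next generation.
That pool (€22,000) passes entirely to Rangi, the sole taker at the great-grandchildren's generation.

Beatrix: €188,000; Torin: €66,000; Erik: €22,000; Tavita: €22,000; Matthias: €22,000; Kenji: €22,000; Vidar: €22,000; Rangi: €22,000; Joaquin: €66,000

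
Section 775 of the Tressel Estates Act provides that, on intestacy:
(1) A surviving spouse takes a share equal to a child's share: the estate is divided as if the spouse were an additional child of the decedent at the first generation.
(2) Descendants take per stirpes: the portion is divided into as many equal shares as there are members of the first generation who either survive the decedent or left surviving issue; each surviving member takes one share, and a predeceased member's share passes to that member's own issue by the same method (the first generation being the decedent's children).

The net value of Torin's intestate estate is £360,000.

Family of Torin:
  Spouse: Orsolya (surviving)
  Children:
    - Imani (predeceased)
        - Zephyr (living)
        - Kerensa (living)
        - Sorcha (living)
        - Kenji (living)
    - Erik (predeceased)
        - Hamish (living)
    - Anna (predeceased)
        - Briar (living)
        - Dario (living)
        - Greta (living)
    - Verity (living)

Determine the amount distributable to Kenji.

The spouse counts as an additional share at the children's level, so there are 5 primary shares of £72,000. Orsolya takes one such share (£72,000).
The children's combined portion (£288,000) is divided into 4 shares of £72,000: Verity takes £72,000; Imani's £72,000 share passes to Imani's issue; Erik's £72,000 share passes to Erik's issue; Anna's £72,000 share passes to Anna's issue.
Imani's share (£72,000) is divided into 4 shares of £18,000: Zephyr, Kerensa, Sorcha, and Kenji each take £18,000.
Erik's share (£72,000) passes entirely to Hamish.
Anna's share (£72,000) is divided into 3 shares of £24,000: Briar, Dario, and Greta each take £24,000.

Kenji receives £18,000.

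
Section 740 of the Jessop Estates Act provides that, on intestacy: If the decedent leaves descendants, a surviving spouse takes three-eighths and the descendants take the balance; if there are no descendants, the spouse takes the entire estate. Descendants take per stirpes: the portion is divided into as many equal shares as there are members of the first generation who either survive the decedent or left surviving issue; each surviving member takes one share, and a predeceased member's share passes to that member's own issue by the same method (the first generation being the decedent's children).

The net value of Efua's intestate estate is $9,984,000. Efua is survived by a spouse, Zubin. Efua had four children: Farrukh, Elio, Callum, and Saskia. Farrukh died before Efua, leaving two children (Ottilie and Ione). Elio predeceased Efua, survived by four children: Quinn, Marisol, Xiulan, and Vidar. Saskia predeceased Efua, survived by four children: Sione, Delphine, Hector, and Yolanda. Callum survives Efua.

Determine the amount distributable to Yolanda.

Yolanda receives $390,000.

Zubin takes three-eighths of $9,984,000 = $3,744,000. The remaining $6,240,000 passes to the descendants.
The descendants' portion ($6,240,000) is divided into 4 shares of $1,560,000: Callum takes $1,560,000; Farrukh's $1,560,000 share passes to Farrukh's issue; Elio's $1,560,000 share passes to Elio's issue; Saskia's $1,560,000 share passes to Saskia's issue.
Farrukh's share ($1,560,000) is divided into 2 shares of $780,000: Ottilie and Ione each take $780,000.
Elio's share ($1,560,000) is divided into 4 shares of $390,000: Quinn, Marisol, Xiulan, and Vidar each take $390,000.
Saskia's share ($1,560,000) is divided into 4 shares of $390,000: Sione, Delphine, Hector, and Yolanda each take $390,000.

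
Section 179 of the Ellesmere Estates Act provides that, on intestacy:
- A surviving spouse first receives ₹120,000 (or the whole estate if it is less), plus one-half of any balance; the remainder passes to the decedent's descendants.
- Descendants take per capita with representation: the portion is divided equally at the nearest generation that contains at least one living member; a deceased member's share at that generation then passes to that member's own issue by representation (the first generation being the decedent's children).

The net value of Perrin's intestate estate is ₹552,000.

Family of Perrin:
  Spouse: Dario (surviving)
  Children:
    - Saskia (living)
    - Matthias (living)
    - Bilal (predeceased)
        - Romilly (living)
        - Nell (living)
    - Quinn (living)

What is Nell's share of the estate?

Dario first takes ₹120,000, leaving a balance of ₹432,000. Dario then takes one-half of the balance (₹216,000), for a total of ₹336,000. The remaining ₹216,000 passes to the descendants.
The descendants' portion (₹216,000) is divided into 4 shares of ₹54,000: Saskia, Matthias, and Quinn each take ₹54,000; Bilal's ₹54,000 share passes to Bilal's issue.
Bilal's share (₹54,000) is divided into 2 shares of ₹27,000: Romilly and Nell each take ₹27,000.

Nell receives ₹27,000.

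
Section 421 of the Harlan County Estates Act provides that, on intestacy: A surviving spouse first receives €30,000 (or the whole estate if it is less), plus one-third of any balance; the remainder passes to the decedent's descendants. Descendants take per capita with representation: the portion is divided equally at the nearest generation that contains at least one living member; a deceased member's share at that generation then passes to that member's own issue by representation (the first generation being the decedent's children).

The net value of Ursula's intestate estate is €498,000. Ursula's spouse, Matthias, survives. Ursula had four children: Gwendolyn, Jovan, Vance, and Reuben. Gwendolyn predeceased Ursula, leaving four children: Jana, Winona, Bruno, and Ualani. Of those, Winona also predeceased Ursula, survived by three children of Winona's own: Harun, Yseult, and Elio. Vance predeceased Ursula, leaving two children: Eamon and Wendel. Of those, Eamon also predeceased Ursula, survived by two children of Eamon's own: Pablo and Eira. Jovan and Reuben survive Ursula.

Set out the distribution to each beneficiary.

Matthias first takes €30,000, leaving a balance of €468,000. Matthias then takes one-third of the balance (€156,000), for a total of €186,000. The remaining €312,000 passes to the descendants.
The descendants' portion (€312,000) is divided into 4 shares of €78,000: Jovan and Reuben each take €78,000; Gwendolyn's €78,000 share passes to Gwendolyn's issue; Vance's €78,000 share passes to Vance's issue.
Gwendolyn's share (€78,000) is divided into 4 shares of €19,500: Jana, Bruno, and Ualani each take €19,500; Winona's €19,500 share passes to Winona's issue.
Winona's share (€19,500) is divided into 3 shares of €6,500: Harun, Yseult, and Elio each take €6,500.
Vance's share (€78,000) is divided into 2 shares of €39,000: Wendel takes €39,000; Eamon's €39,000 share passes to Eamon's issue.
Eamon's share (€39,000) is divided into 2 shares of €19,500: Pablo and Eira each take €19,500.

Matthias: €186,000; Jana: €19,500; Harun: €6,500; Yseult: €6,500; Elio: €6,500; Bruno: €19,500; Ualani: €19,500; Jovan: €78,000; Pablo: €19,500; Eira: €19,500; Wendel: €39,000; Reuben: €78,000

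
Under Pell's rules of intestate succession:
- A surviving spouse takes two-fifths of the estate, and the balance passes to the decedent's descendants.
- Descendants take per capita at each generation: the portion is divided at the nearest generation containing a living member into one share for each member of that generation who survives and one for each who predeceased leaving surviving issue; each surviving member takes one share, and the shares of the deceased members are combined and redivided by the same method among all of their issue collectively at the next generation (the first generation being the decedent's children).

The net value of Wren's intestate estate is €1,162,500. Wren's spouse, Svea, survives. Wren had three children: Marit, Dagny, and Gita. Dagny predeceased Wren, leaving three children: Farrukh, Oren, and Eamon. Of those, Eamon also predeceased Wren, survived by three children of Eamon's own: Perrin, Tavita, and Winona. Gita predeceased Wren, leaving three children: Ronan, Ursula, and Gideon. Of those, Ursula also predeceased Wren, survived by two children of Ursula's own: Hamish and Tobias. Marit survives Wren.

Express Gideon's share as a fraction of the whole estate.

Svea takes two-fifths of €1,162,500 = €465,000. The remaining €697,500 passes to the descendants.
The descendants' portion (€697,500) is divided at the children's generation into 3 shares of €232,500. Marit takes €232,500. The 2 shares of the deceased (Dagny and Gita) are combined into a pool of €465,000.
That pool (€465,000) is divided at the grandchildren's generation into 6 shares of €77,500. Farrukh, Oren, Ronan, and Gideon each take €77,500. The 2 shares of the deceased (Eamon and Ursula) are combined into a pool of €155,000.
That pool (€155,000) is divided at the great-grandchildren's generation equally among Perrin, Tavita, Winona, Hamish, and Tobias: €31,000 each.

Gideon receives 1/15 of the estate.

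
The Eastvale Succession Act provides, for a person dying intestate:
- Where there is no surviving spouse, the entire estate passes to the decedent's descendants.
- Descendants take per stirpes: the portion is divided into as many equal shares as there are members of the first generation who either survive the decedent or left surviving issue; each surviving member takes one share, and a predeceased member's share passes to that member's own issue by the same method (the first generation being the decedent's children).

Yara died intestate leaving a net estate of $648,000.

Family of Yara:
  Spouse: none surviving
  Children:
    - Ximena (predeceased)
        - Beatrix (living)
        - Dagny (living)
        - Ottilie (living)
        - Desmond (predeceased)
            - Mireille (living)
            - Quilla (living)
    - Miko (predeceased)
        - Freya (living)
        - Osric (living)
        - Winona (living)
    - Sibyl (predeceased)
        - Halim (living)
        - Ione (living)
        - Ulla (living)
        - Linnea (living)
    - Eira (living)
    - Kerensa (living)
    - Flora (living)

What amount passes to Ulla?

The entire $648,000 passes to the descendants.
That amount ($648,000) is divided into 6 shares of $108,000: Eira, Kerensa, and Flora each take $108,000; Ximena's $108,000 share passes to Ximena's issue; Miko's $108,000 share passes to Miko's issue; Sibyl's $108,000 share passes to Sibyl's issue.
Ximena's share ($108,000) is divided into 4 shares of $27,000: Beatrix, Dagny, and Ottilie each take $27,000; Desmond's $27,000 share passes to Desmond's issue.
Desmond's share ($27,000) is divided into 2 shares of $13,500: Mireille and Quilla each take $13,500.
Miko's share ($108,000) is divided into 3 shares of $36,000: Freya, Osric, and Winona each take $36,000.
Sibyl's share ($108,000) is divided into 4 shares of $27,000: Halim, Ione, Ulla, and Linnea each take $27,000.

Ulla receives $27,000.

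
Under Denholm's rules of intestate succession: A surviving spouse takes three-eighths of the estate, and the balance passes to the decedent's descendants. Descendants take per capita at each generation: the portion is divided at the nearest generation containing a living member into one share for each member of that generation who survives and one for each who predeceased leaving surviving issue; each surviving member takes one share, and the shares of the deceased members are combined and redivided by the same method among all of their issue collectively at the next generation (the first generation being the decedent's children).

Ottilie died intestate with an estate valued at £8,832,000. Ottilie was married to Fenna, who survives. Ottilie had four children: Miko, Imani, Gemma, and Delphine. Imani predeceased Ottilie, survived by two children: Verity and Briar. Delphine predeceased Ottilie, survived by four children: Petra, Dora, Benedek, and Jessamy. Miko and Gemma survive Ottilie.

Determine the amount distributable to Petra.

Petra receives £460,000.

Fenna takes three-eighths of £8,832,000 = £3,312,000. The remaining £5,520,000 passes to the descendants.
The descendants' portion (£5,520,000) is divided at the children's generation into 4 shares of £1,380,000. Miko and Gemma each take £1,380,000. The 2 shares of the deceased (Imani and Delphine) are combined into a pool of £2,760,000.
That pool (£2,760,000) is divided at the grandchildren's generation equally among Verity, Briar, Petra, Dora, Benedek, and Jessamy: £460,000 each.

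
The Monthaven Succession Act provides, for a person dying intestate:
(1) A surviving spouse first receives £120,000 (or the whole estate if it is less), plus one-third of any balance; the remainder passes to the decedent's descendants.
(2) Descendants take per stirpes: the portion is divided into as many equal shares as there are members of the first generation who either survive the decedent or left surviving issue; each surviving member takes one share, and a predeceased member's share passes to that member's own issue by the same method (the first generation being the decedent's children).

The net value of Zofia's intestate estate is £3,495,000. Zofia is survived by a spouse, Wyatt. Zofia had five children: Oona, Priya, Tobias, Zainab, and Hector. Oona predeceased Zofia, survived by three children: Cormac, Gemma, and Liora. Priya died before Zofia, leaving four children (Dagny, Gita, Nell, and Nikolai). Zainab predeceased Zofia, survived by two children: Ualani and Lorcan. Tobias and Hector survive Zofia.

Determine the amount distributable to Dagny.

Wyatt first takes £120,000, leaving a balance of £3,375,000. Wyatt then takes one-third of the balance (£1,125,000), for a total of £1,245,000. The remaining £2,250,000 passes to the descendants.
The descendants' portion (£2,250,000) is divided into 5 shares of £450,000: Tobias and Hector each take £450,000; Oona's £450,000 share passes to Oona's issue; Priya's £450,000 share passes to Priya's issue; Zainab's £450,000 share passes to Zainab's issue.
Oona's share (£450,000) is divided into 3 shares of £150,000: Cormac, Gemma, and Liora each take £150,000.
Priya's share (£450,000) is divided into 4 shares of £112,500: Dagny, Gita, Nell, and Nikolai each take £112,500.
Zainab's share (£450,000) is divided into 2 shares of £225,000: Ualani and Lorcan each take £225,000.

Dagny receives £112,500.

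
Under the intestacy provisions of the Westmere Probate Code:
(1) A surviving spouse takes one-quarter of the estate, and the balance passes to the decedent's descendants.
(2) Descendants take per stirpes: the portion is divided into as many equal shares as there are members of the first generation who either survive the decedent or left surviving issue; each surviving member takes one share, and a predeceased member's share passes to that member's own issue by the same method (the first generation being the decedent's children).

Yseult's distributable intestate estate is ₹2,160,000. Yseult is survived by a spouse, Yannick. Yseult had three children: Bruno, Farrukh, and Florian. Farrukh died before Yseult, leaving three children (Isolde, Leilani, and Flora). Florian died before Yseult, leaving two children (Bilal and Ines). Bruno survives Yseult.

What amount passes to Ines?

Yannick takes one-quarter of ₹2,160,000 = ₹540,000. The remaining ₹1,620,000 passes to the descendants.
The descendants' portion (₹1,620,000) is divided into 3 shares of ₹540,000: Bruno takes ₹540,000; Farrukh's ₹540,000 share passes to Farrukh's issue; Florian's ₹540,000 share passes to Florian's issue.
Farrukh's share (₹540,000) is divided into 3 shares of ₹180,000: Isolde, Leilani, and Flora each take ₹180,000.
Florian's share (₹540,000) is divided into 2 shares of ₹270,000: Bilal and Ines each take ₹270,000.

Ines receives ₹270,000.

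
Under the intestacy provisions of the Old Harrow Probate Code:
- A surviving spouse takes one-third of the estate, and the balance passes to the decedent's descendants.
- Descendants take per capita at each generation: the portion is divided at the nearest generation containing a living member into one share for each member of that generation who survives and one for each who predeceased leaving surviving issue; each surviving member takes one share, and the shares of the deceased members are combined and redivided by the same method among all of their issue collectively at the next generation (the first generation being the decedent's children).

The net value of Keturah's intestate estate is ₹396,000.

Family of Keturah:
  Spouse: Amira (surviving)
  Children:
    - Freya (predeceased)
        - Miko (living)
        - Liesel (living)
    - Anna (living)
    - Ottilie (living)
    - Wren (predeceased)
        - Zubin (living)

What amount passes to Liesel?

Amira takes one-third of ₹396,000 = ₹132,000. The remaining ₹264,000 passes to the descendants.
The descendants' portion (₹264,000) is divided at the children's generation into 4 shares of ₹66,000. Anna and Ottilie each take ₹66,000. The 2 shares of the deceased (Freya and Wren) are combined into a pool of ₹132,000.
That pool (₹132,000) is divided at the grandchildren's generation equally among Miko, Liesel, and Zubin: ₹44,000 each.

Liesel receives ₹44,000.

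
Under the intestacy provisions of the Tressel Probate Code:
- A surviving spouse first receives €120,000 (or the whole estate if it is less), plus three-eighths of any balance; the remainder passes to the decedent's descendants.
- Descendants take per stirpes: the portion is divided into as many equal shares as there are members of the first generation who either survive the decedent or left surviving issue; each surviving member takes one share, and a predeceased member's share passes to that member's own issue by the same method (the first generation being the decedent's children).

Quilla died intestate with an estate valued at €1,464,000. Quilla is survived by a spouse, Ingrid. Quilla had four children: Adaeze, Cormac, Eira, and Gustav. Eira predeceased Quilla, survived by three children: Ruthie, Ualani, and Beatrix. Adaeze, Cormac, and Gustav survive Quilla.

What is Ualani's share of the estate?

Ingrid first takes €120,000, leaving a balance of €1,344,000. Ingrid then takes three-eighths of the balance (€504,000), for a total of €624,000. The remaining €840,000 passes to the descendants.
The descendants' portion (€840,000) is divided into 4 shares of €210,000: Adaeze, Cormac, and Gustav each take €210,000; Eira's €210,000 share passes to Eira's issue.
Eira's share (€210,000) is divided into 3 shares of €70,000: Ruthie, Ualani, and Beatrix each take €70,000.

Ualani receives €70,000.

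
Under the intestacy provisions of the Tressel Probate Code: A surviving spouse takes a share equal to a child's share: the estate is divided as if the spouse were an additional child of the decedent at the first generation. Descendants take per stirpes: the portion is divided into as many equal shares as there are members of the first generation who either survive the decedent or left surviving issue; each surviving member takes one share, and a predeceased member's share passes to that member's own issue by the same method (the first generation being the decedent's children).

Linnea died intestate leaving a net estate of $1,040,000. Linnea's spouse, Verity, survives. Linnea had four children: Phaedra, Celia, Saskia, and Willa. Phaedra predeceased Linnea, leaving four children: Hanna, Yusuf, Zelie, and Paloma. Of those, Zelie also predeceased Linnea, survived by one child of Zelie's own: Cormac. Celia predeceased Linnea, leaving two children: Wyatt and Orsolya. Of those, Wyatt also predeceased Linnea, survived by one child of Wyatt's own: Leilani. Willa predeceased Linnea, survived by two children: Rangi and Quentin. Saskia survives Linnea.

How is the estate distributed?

The spouse counts as an additional share at the children's level, so there are 5 primary shares of $208,000. Verity takes one such share ($208,000).
The children's combined portion ($832,000) is divided into 4 shares of $208,000: Saskia takes $208,000; Phaedra's $208,000 share passes to Phaedra's issue; Celia's $208,000 share passes to Celia's issue; Willa's $208,000 share passes to Willa's issue.
Phaedra's share ($208,000) is divided into 4 shares of $52,000: Hanna, Yusuf, and Paloma each take $52,000; Zelie's $52,000 share passes to Zelie's issue.
Zelie's share ($52,000) passes entirely to Cormac.
Celia's share ($208,000) is divided into 2 shares of $104,000: Orsolya takes $104,000; Wyatt's $104,000 share passes to Wyatt's issue.
Wyatt's share ($104,000) passes entirely to Leilani.
Willa's share ($208,000) is divided into 2 shares of $104,000: Rangi and Quentin each take $104,000.

Verity: $208,000; Hanna: $52,000; Yusuf: $52,000; Cormac: $52,000; Paloma: $52,000; Leilani: $104,000; Orsolya: $104,000; Saskia: $208,000; Rangi: $104,000; Quentin: $104,000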